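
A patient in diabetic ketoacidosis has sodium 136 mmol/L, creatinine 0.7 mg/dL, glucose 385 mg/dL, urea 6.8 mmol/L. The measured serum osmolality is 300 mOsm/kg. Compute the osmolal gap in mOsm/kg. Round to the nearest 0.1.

-0.2 mOsm/kg

Calculated osmolality = 2·Na + glucose/18 + urea
= 2·136 + 385/18 + 6.8
= 272 + 21.39 + 6.80
= 300.19 mOsm/kg ≈ 300.2 mOsm/kg
Osmolar gap = measured − calculated = 300 − 300.2 = -0.2 mOsm/kg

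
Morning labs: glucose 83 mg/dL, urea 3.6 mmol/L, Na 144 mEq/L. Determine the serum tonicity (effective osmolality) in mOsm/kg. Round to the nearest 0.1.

292.6 mOsm/kg

Effective osmolality excludes urea (freely permeant across cell membranes):
2·Na + glucose/18
= 2·144 + 83/18
= 288 + 4.61
= 292.61 mOsm/kg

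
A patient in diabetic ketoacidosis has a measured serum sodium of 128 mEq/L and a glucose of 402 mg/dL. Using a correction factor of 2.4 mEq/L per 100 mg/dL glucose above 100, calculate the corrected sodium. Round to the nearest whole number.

Corrected Na = measured Na + 2.4 · (glucose − 100)/100
= 128 + 2.4 · (402 − 100)/100
= 128 + 7.2
= 135.2 mEq/L

135 mEq/L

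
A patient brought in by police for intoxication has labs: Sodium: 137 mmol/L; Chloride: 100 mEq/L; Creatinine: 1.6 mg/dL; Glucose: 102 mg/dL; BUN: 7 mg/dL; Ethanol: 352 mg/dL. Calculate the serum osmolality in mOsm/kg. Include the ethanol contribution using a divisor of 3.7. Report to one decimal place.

Calculated osmolality = 2·Na + glucose/18 + BUN/2.8 + ethanol/3.7
= 2·137 + 102/18 + 7/2.8 + 352/3.7
= 274 + 5.67 + 2.50 + 95.14
= 377.31 mOsm/kg

377.3 mOsm/kg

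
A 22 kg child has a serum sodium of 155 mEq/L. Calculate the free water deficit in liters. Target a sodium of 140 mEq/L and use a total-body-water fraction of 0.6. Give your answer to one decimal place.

TBW = 0.6 · 22 = 13.2 L
Free water deficit = TBW · (Na/140 − 1)
= 13.2 · (155/140 − 1)
= 13.2 · 0.1071
= 1.41 L

1.4 L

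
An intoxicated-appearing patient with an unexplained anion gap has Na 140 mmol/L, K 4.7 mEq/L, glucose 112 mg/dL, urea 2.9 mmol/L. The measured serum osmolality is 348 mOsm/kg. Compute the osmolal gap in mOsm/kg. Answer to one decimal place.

58.9 mOsm/kg

Calculated osmolality = 2·Na + glucose/18 + urea
= 2·140 + 112/18 + 2.9
= 280 + 6.22 + 2.90
= 289.12 mOsm/kg ≈ 289.1 mOsm/kg
Osmolar gap = measured − calculated = 348 − 289.1 = 58.9 mOsm/kg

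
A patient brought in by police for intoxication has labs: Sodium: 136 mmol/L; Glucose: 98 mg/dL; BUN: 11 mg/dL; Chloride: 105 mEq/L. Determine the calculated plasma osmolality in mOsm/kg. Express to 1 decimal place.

Calculated osmolality = 2·Na + glucose/18 + BUN/2.8
= 2·136 + 98/18 + 11/2.8
= 272 + 5.44 + 3.93
= 281.37 mOsm/kg

281.4 mOsm/kg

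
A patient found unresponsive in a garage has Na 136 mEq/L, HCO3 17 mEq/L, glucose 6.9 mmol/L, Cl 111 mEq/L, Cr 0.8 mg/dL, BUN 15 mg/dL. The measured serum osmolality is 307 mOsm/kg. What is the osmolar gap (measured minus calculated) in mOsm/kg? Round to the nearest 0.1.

Calculated osmolality = 2·Na + glucose + BUN/2.8
= 2·136 + 6.9 + 15/2.8
= 272 + 6.90 + 5.36
= 284.26 mOsm/kg ≈ 284.3 mOsm/kg
Osmolar gap = measured − calculated = 307 − 284.3 = 22.7 mOsm/kg

22.7 mOsm/kg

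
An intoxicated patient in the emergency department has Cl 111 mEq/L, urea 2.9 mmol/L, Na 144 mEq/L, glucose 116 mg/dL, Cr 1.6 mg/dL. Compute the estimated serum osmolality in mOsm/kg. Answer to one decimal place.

297.3 mOsm/kg

Calculated osmolality = 2·Na + glucose/18 + urea
= 2·144 + 116/18 + 2.9
= 288 + 6.44 + 2.90
= 297.34 mOsm/kg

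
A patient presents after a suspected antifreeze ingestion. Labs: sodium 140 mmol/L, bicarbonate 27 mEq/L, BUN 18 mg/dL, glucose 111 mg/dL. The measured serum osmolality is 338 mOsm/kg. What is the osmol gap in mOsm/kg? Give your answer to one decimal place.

Calculated osmolality = 2·Na + glucose/18 + BUN/2.8
= 2·140 + 111/18 + 18/2.8
= 280 + 6.17 + 6.43
= 292.6 mOsm/kg ≈ 292.6 mOsm/kg
Osmolar gap = measured − calculated = 338 − 292.6 = 45.4 mOsm/kg

45.4 mOsm/kg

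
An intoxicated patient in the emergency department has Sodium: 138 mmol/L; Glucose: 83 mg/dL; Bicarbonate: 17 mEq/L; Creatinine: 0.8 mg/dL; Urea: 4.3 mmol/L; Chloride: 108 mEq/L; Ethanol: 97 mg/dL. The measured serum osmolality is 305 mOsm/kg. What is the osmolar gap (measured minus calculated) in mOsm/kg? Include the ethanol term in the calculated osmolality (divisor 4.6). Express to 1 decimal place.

Calculated osmolality = 2·Na + glucose/18 + urea + ethanol/4.6
= 2·138 + 83/18 + 4.3 + 97/4.6
= 276 + 4.61 + 4.30 + 21.09
= 306 mOsm/kg ≈ 306.0 mOsm/kg
Osmolar gap = measured − calculated = 305 − 306.0 = -1.0 mOsm/kg

-1.0 mOsm/kg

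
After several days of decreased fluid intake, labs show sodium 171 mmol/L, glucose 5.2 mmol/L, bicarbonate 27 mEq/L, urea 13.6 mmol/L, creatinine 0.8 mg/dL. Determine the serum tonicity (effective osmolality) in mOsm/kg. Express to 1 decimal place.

347.2 mOsm/kg

Effective osmolality excludes urea (freely permeant across cell membranes):
2·Na + glucose
= 2·171 + 5.2
= 342 + 5.2
= 347.2 mOsm/kg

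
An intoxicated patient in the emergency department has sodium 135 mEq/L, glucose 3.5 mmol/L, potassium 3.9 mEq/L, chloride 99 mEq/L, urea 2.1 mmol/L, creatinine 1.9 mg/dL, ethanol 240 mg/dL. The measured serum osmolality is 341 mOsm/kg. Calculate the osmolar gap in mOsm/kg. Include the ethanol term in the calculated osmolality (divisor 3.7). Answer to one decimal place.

0.5 mOsm/kg

Calculated osmolality = 2·Na + glucose + urea + ethanol/3.7
= 2·135 + 3.5 + 2.1 + 240/3.7
= 270 + 3.50 + 2.10 + 64.86
= 340.46 mOsm/kg ≈ 340.5 mOsm/kg
Osmolar gap = measured − calculated = 341 − 340.5 = 0.5 mOsm/kg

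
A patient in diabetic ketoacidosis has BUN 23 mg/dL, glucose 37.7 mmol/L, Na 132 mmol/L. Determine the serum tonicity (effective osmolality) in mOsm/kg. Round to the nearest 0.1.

301.7 mOsm/kg

Effective osmolality excludes urea (freely permeant across cell membranes):
2·Na + glucose
= 2·132 + 37.7
= 264 + 37.7
= 301.7 mOsm/kg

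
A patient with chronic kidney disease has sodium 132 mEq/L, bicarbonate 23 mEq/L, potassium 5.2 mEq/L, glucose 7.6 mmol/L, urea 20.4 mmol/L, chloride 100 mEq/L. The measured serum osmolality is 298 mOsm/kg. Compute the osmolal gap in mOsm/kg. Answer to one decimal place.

6.0 mOsm/kg

Calculated osmolality = 2·Na + glucose + urea
= 2·132 + 7.6 + 20.4
= 264 + 7.60 + 20.40
= 292 mOsm/kg ≈ 292.0 mOsm/kg
Osmolar gap = measured − calculated = 298 − 292.0 = 6.0 mOsm/kg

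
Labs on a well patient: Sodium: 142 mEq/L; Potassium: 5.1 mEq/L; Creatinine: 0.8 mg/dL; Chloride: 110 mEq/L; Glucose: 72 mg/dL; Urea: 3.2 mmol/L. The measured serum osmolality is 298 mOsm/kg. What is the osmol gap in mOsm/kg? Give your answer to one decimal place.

Calculated osmolality = 2·Na + glucose/18 + urea
= 2·142 + 72/18 + 3.2
= 284 + 4 + 3.20
= 291.2 mOsm/kg ≈ 291.2 mOsm/kg
Osmolar gap = measured − calculated = 298 − 291.2 = 6.8 mOsm/kg

6.8 mOsm/kg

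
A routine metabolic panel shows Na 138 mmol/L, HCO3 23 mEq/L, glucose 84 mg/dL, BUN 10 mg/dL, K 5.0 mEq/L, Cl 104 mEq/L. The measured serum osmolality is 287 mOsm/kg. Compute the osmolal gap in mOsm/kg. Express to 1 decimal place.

2.8 mOsm/kg

Calculated osmolality = 2·Na + glucose/18 + BUN/2.8
= 2·138 + 84/18 + 10/2.8
= 276 + 4.67 + 3.57
= 284.24 mOsm/kg ≈ 284.2 mOsm/kg
Osmolar gap = measured − calculated = 287 − 284.2 = 2.8 mOsm/kg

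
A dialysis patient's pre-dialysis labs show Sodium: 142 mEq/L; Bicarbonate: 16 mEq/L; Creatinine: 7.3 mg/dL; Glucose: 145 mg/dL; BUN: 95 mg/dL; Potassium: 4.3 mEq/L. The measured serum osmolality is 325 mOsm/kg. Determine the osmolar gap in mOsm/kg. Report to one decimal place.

Calculated osmolality = 2·Na + glucose/18 + BUN/2.8
= 2·142 + 145/18 + 95/2.8
= 284 + 8.06 + 33.93
= 325.99 mOsm/kg ≈ 326.0 mOsm/kg
Osmolar gap = measured − calculated = 325 − 326.0 = -1.0 mOsm/kg

-1.0 mOsm/kg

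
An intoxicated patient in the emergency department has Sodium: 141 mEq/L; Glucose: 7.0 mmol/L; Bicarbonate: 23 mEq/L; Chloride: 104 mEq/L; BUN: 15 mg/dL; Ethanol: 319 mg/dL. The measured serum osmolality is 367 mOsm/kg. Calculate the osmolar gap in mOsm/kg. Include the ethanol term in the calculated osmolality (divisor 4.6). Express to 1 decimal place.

Calculated osmolality = 2·Na + glucose + BUN/2.8 + ethanol/4.6
= 2·141 + 7 + 15/2.8 + 319/4.6
= 282 + 7 + 5.36 + 69.35
= 363.71 mOsm/kg ≈ 363.7 mOsm/kg
Osmolar gap = measured − calculated = 367 − 363.7 = 3.3 mOsm/kg

3.3 mOsm/kg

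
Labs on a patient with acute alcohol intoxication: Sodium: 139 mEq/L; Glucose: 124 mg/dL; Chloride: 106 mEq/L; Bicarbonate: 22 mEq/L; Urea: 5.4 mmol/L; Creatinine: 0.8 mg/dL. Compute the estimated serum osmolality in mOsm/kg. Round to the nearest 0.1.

Calculated osmolality = 2·Na + glucose/18 + urea
= 2·139 + 124/18 + 5.4
= 278 + 6.89 + 5.40
= 290.29 mOsm/kg

290.3 mOsm/kg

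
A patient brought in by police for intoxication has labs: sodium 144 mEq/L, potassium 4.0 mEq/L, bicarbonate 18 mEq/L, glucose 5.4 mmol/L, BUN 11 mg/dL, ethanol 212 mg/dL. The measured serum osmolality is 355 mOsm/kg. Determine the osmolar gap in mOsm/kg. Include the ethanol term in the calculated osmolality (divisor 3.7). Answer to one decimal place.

0.4 mOsm/kg

Calculated osmolality = 2·Na + glucose + BUN/2.8 + ethanol/3.7
= 2·144 + 5.4 + 11/2.8 + 212/3.7
= 288 + 5.40 + 3.93 + 57.30
= 354.63 mOsm/kg ≈ 354.6 mOsm/kg
Osmolar gap = measured − calculated = 355 − 354.6 = 0.4 mOsm/kg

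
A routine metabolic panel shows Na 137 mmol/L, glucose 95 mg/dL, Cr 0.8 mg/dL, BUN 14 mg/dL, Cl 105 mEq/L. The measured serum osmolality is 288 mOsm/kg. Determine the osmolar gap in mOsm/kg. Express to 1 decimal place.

3.7 mOsm/kg

Calculated osmolality = 2·Na + glucose/18 + BUN/2.8
= 2·137 + 95/18 + 14/2.8
= 274 + 5.28 + 5
= 284.28 mOsm/kg ≈ 284.3 mOsm/kg
Osmolar gap = measured − calculated = 288 − 284.3 = 3.7 mOsm/kg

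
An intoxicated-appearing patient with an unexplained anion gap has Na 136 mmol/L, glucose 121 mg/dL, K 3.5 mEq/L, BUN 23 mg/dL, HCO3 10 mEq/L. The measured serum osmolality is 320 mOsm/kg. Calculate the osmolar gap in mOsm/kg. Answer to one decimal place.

Calculated osmolality = 2·Na + glucose/18 + BUN/2.8
= 2·136 + 121/18 + 23/2.8
= 272 + 6.72 + 8.21
= 286.93 mOsm/kg ≈ 286.9 mOsm/kg
Osmolar gap = measured − calculated = 320 − 286.9 = 33.1 mOsm/kg

33.1 mOsm/kg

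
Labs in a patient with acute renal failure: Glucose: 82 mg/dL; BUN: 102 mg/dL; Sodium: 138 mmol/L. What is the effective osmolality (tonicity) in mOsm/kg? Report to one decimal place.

280.6 mOsm/kg

Effective osmolality excludes urea (freely permeant across cell membranes):
2·Na + glucose/18
= 2·138 + 82/18
= 276 + 4.56
= 280.56 mOsm/kg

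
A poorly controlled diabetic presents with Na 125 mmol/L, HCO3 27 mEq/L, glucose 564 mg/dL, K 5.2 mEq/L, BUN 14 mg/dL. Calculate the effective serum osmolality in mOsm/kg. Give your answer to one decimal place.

281.3 mOsm/kg

Effective osmolality excludes urea (freely permeant across cell membranes):
2·Na + glucose/18
= 2·125 + 564/18
= 250 + 31.33
= 281.33 mOsm/kg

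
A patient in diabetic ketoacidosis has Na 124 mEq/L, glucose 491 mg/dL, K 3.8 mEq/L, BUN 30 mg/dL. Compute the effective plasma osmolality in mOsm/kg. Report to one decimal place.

275.3 mOsm/kg

Effective osmolality excludes urea (freely permeant across cell membranes):
2·Na + glucose/18
= 2·124 + 491/18
= 248 + 27.28
= 275.28 mOsm/kg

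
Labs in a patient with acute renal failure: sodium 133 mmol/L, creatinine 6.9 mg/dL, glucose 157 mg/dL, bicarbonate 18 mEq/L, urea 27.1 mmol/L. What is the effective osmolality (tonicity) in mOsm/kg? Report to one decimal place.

Effective osmolality excludes urea (freely permeant across cell membranes):
2·Na + glucose/18
= 2·133 + 157/18
= 266 + 8.72
= 274.72 mOsm/kg

274.7 mOsm/kg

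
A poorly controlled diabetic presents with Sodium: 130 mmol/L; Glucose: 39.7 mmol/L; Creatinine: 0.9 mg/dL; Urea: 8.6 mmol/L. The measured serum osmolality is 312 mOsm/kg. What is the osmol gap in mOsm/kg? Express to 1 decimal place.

3.7 mOsm/kg

Calculated osmolality = 2·Na + glucose + urea
= 2·130 + 39.7 + 8.6
= 260 + 39.70 + 8.60
= 308.3 mOsm/kg ≈ 308.3 mOsm/kg
Osmolar gap = measured − calculated = 312 − 308.3 = 3.7 mOsm/kg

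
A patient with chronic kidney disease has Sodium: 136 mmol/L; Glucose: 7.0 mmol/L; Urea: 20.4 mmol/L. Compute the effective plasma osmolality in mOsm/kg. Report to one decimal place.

279.0 mOsm/kg

Effective osmolality excludes urea (freely permeant across cell membranes):
2·Na + glucose
= 2·136 + 7
= 272 + 7
= 279 mOsm/kg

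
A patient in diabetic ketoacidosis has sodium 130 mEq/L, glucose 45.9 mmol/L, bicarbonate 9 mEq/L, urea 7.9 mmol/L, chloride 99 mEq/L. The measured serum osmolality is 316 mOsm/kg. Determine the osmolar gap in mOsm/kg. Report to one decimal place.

Calculated osmolality = 2·Na + glucose + urea
= 2·130 + 45.9 + 7.9
= 260 + 45.90 + 7.90
= 313.8 mOsm/kg ≈ 313.8 mOsm/kg
Osmolar gap = measured − calculated = 316 − 313.8 = 2.2 mOsm/kg

2.2 mOsm/kg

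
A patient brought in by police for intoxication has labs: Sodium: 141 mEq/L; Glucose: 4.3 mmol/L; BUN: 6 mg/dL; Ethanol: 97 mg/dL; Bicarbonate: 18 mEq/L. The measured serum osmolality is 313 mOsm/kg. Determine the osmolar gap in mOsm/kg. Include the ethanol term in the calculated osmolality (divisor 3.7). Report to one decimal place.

Calculated osmolality = 2·Na + glucose + BUN/2.8 + ethanol/3.7
= 2·141 + 4.3 + 6/2.8 + 97/3.7
= 282 + 4.30 + 2.14 + 26.22
= 314.66 mOsm/kg ≈ 314.7 mOsm/kg
Osmolar gap = measured − calculated = 313 − 314.7 = -1.7 mOsm/kg

-1.7 mOsm/kg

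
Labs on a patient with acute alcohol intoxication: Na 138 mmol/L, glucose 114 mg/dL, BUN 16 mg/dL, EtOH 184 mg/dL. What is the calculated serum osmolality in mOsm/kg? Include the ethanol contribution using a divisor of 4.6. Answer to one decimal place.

328.0 mOsm/kg

Calculated osmolality = 2·Na + glucose/18 + BUN/2.8 + ethanol/4.6
= 2·138 + 114/18 + 16/2.8 + 184/4.6
= 276 + 6.33 + 5.71 + 40
= 328.04 mOsm/kg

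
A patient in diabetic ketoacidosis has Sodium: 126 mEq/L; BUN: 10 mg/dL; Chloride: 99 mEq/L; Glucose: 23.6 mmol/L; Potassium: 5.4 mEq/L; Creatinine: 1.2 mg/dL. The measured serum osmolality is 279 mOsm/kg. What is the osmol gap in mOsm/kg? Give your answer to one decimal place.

-0.2 mOsm/kg

Calculated osmolality = 2·Na + glucose + BUN/2.8
= 2·126 + 23.6 + 10/2.8
= 252 + 23.60 + 3.57
= 279.17 mOsm/kg ≈ 279.2 mOsm/kg
Osmolar gap = measured − calculated = 279 − 279.2 = -0.2 mOsm/kg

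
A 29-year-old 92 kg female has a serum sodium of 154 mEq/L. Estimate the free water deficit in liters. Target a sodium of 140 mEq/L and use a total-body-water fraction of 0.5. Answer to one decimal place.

4.6 L

TBW = 0.5 · 92 = 46 L
Free water deficit = TBW · (Na/140 − 1)
= 46 · (154/140 − 1)
= 46 · 0.1
= 4.6 L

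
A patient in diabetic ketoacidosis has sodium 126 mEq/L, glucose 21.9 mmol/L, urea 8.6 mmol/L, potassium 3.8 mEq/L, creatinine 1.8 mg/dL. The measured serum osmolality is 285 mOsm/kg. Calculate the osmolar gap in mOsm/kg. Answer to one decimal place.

Calculated osmolality = 2·Na + glucose + urea
= 2·126 + 21.9 + 8.6
= 252 + 21.90 + 8.60
= 282.5 mOsm/kg ≈ 282.5 mOsm/kg
Osmolar gap = measured − calculated = 285 − 282.5 = 2.5 mOsm/kg

2.5 mOsm/kg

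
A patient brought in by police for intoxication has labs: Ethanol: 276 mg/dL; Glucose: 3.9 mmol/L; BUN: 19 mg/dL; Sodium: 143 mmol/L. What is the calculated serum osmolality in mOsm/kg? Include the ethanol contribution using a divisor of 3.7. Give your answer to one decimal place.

Calculated osmolality = 2·Na + glucose + BUN/2.8 + ethanol/3.7
= 2·143 + 3.9 + 19/2.8 + 276/3.7
= 286 + 3.90 + 6.79 + 74.59
= 371.28 mOsm/kg

371.3 mOsm/kg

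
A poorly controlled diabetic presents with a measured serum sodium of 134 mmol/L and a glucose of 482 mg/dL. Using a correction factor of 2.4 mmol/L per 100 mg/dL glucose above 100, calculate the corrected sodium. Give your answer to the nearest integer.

143 mmol/L

Corrected Na = measured Na + 2.4 · (glucose − 100)/100
= 134 + 2.4 · (482 − 100)/100
= 134 + 9.2
= 143.2 mmol/L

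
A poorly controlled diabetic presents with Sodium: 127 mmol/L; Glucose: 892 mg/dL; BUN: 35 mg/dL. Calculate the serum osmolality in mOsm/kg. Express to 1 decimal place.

Calculated osmolality = 2·Na + glucose/18 + BUN/2.8
= 2·127 + 892/18 + 35/2.8
= 254 + 49.56 + 12.50
= 316.06 mOsm/kg

316.1 mOsm/kg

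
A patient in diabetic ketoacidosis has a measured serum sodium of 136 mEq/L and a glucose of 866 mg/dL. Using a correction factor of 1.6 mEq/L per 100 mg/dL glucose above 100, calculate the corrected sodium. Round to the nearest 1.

Corrected Na = measured Na + 1.6 · (glucose − 100)/100
= 136 + 1.6 · (866 − 100)/100
= 136 + 12.3
= 148.3 mEq/L

148 mEq/L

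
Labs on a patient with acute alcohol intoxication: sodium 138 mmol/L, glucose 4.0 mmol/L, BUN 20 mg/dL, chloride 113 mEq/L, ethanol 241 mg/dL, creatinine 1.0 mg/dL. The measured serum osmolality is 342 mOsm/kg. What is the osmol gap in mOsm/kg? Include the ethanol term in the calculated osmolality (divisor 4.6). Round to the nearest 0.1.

2.5 mOsm/kg

Calculated osmolality = 2·Na + glucose + BUN/2.8 + ethanol/4.6
= 2·138 + 4 + 20/2.8 + 241/4.6
= 276 + 4 + 7.14 + 52.39
= 339.53 mOsm/kg ≈ 339.5 mOsm/kg
Osmolar gap = measured − calculated = 342 − 339.5 = 2.5 mOsm/kg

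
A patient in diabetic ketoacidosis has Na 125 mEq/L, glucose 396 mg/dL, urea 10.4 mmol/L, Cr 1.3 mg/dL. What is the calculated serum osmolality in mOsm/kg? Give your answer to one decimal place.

Calculated osmolality = 2·Na + glucose/18 + urea
= 2·125 + 396/18 + 10.4
= 250 + 22 + 10.40
= 282.4 mOsm/kg

282.4 mOsm/kg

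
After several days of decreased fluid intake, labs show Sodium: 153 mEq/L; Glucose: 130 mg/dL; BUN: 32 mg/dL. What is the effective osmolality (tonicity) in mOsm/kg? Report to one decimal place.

313.2 mOsm/kg

Effective osmolality excludes urea (freely permeant across cell membranes):
2·Na + glucose/18
= 2·153 + 130/18
= 306 + 7.22
= 313.22 mOsm/kg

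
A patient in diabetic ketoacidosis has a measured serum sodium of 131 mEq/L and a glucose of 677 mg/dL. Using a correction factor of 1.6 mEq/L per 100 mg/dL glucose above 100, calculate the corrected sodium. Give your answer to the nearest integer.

Corrected Na = measured Na + 1.6 · (glucose − 100)/100
= 131 + 1.6 · (677 − 100)/100
= 131 + 9.2
= 140.2 mEq/L

140 mEq/L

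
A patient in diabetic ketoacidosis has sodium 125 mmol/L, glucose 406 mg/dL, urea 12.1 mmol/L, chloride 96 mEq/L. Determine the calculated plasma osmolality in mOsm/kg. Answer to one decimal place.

284.7 mOsm/kg

Calculated osmolality = 2·Na + glucose/18 + urea
= 2·125 + 406/18 + 12.1
= 250 + 22.56 + 12.10
= 284.66 mOsm/kg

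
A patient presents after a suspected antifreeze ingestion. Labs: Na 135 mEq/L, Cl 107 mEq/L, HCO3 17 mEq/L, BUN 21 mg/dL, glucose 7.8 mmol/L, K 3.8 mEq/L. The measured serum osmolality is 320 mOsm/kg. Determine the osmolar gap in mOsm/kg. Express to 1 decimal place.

Calculated osmolality = 2·Na + glucose + BUN/2.8
= 2·135 + 7.8 + 21/2.8
= 270 + 7.80 + 7.50
= 285.3 mOsm/kg ≈ 285.3 mOsm/kg
Osmolar gap = measured − calculated = 320 − 285.3 = 34.7 mOsm/kg

34.7 mOsm/kg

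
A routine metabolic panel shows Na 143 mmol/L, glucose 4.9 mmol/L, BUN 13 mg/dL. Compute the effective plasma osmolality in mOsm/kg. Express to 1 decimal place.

Effective osmolality excludes urea (freely permeant across cell membranes):
2·Na + glucose
= 2·143 + 4.9
= 286 + 4.9
= 290.9 mOsm/kg

290.9 mOsm/kg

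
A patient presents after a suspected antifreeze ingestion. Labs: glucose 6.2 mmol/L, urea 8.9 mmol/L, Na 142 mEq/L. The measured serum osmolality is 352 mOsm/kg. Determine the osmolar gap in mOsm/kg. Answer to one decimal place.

Calculated osmolality = 2·Na + glucose + urea
= 2·142 + 6.2 + 8.9
= 284 + 6.20 + 8.90
= 299.1 mOsm/kg ≈ 299.1 mOsm/kg
Osmolar gap = measured − calculated = 352 − 299.1 = 52.9 mOsm/kg

52.9 mOsm/kg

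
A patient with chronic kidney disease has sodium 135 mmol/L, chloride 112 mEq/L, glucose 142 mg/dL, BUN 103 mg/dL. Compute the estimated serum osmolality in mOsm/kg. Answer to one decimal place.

314.7 mOsm/kg

Calculated osmolality = 2·Na + glucose/18 + BUN/2.8
= 2·135 + 142/18 + 103/2.8
= 270 + 7.89 + 36.79
= 314.68 mOsm/kg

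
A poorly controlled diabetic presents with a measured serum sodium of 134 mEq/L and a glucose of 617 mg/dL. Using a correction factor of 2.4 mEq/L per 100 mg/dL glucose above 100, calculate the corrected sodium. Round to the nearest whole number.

Corrected Na = measured Na + 2.4 · (glucose − 100)/100
= 134 + 2.4 · (617 − 100)/100
= 134 + 12.4
= 146.4 mEq/L

146 mEq/L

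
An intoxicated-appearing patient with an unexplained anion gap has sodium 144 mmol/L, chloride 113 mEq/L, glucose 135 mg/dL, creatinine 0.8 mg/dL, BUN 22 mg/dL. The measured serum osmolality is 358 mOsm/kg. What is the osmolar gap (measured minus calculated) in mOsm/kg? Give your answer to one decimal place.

Calculated osmolality = 2·Na + glucose/18 + BUN/2.8
= 2·144 + 135/18 + 22/2.8
= 288 + 7.50 + 7.86
= 303.36 mOsm/kg ≈ 303.4 mOsm/kg
Osmolar gap = measured − calculated = 358 − 303.4 = 54.6 mOsm/kg

54.6 mOsm/kg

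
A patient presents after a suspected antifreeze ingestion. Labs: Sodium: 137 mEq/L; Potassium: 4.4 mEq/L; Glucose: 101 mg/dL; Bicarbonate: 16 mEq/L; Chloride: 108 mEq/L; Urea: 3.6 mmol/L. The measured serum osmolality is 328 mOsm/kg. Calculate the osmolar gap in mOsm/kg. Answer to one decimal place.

44.8 mOsm/kg

Calculated osmolality = 2·Na + glucose/18 + urea
= 2·137 + 101/18 + 3.6
= 274 + 5.61 + 3.60
= 283.21 mOsm/kg ≈ 283.2 mOsm/kg
Osmolar gap = measured − calculated = 328 − 283.2 = 44.8 mOsm/kg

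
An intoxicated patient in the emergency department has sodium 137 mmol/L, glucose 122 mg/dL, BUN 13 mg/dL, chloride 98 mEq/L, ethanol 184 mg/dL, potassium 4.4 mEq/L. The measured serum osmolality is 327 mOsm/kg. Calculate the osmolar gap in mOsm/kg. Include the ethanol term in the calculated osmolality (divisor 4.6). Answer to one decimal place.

Calculated osmolality = 2·Na + glucose/18 + BUN/2.8 + ethanol/4.6
= 2·137 + 122/18 + 13/2.8 + 184/4.6
= 274 + 6.78 + 4.64 + 40
= 325.42 mOsm/kg ≈ 325.4 mOsm/kg
Osmolar gap = measured − calculated = 327 − 325.4 = 1.6 mOsm/kg

1.6 mOsm/kg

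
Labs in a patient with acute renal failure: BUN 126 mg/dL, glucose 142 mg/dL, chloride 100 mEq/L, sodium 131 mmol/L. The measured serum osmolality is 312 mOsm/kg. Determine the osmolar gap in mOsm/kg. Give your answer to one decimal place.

Calculated osmolality = 2·Na + glucose/18 + BUN/2.8
= 2·131 + 142/18 + 126/2.8
= 262 + 7.89 + 45
= 314.89 mOsm/kg ≈ 314.9 mOsm/kg
Osmolar gap = measured − calculated = 312 − 314.9 = -2.9 mOsm/kg

-2.9 mOsm/kg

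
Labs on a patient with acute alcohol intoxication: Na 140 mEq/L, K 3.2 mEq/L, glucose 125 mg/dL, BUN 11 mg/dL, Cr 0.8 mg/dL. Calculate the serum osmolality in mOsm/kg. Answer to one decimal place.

Calculated osmolality = 2·Na + glucose/18 + BUN/2.8
= 2·140 + 125/18 + 11/2.8
= 280 + 6.94 + 3.93
= 290.87 mOsm/kg

290.9 mOsm/kg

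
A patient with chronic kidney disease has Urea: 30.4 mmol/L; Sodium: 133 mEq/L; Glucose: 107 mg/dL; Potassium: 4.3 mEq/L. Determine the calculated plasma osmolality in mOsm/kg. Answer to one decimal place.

302.3 mOsm/kg

Calculated osmolality = 2·Na + glucose/18 + urea
= 2·133 + 107/18 + 30.4
= 266 + 5.94 + 30.40
= 302.34 mOsm/kg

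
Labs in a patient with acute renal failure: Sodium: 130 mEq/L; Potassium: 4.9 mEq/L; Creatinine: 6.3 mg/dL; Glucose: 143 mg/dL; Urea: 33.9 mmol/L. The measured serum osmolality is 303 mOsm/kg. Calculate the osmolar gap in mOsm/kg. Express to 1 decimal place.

Calculated osmolality = 2·Na + glucose/18 + urea
= 2·130 + 143/18 + 33.9
= 260 + 7.94 + 33.90
= 301.84 mOsm/kg ≈ 301.8 mOsm/kg
Osmolar gap = measured − calculated = 303 − 301.8 = 1.2 mOsm/kg

1.2 mOsm/kg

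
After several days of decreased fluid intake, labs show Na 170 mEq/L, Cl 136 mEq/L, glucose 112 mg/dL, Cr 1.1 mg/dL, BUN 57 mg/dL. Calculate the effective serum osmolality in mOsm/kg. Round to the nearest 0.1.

346.2 mOsm/kg

Effective osmolality excludes urea (freely permeant across cell membranes):
2·Na + glucose/18
= 2·170 + 112/18
= 340 + 6.22
= 346.22 mOsm/kg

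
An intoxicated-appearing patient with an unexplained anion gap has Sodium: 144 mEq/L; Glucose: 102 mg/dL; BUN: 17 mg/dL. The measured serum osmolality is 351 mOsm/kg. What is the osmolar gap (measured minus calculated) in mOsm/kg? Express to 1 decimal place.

51.3 mOsm/kg

Calculated osmolality = 2·Na + glucose/18 + BUN/2.8
= 2·144 + 102/18 + 17/2.8
= 288 + 5.67 + 6.07
= 299.74 mOsm/kg ≈ 299.7 mOsm/kg
Osmolar gap = measured − calculated = 351 − 299.7 = 51.3 mOsm/kg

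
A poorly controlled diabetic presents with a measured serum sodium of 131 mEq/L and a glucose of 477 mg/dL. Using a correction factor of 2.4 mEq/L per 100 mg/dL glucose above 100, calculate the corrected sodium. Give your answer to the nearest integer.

140 mEq/L

Corrected Na = measured Na + 2.4 · (glucose − 100)/100
= 131 + 2.4 · (477 − 100)/100
= 131 + 9
= 140 mEq/L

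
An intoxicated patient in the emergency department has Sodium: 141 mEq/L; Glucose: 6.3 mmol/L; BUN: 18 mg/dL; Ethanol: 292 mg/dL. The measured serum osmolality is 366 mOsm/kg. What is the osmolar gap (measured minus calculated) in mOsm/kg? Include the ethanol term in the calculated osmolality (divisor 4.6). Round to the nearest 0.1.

7.8 mOsm/kg

Calculated osmolality = 2·Na + glucose + BUN/2.8 + ethanol/4.6
= 2·141 + 6.3 + 18/2.8 + 292/4.6
= 282 + 6.30 + 6.43 + 63.48
= 358.21 mOsm/kg ≈ 358.2 mOsm/kg
Osmolar gap = measured − calculated = 366 − 358.2 = 7.8 mOsm/kg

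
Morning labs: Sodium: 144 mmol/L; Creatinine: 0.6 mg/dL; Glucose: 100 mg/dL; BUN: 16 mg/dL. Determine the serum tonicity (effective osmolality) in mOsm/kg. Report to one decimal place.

Effective osmolality excludes urea (freely permeant across cell membranes):
2·Na + glucose/18
= 2·144 + 100/18
= 288 + 5.56
= 293.56 mOsm/kg

293.6 mOsm/kg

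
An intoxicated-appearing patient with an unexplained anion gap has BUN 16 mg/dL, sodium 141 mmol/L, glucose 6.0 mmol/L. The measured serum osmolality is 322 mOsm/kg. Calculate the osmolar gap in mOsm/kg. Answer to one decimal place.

Calculated osmolality = 2·Na + glucose + BUN/2.8
= 2·141 + 6 + 16/2.8
= 282 + 6 + 5.71
= 293.71 mOsm/kg ≈ 293.7 mOsm/kg
Osmolar gap = measured − calculated = 322 − 293.7 = 28.3 mOsm/kg

28.3 mOsm/kg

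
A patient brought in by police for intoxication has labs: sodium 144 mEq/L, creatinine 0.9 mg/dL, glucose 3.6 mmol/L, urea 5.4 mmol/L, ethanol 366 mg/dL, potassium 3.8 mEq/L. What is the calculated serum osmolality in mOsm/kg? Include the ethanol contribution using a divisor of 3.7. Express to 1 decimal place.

Calculated osmolality = 2·Na + glucose + urea + ethanol/3.7
= 2·144 + 3.6 + 5.4 + 366/3.7
= 288 + 3.60 + 5.40 + 98.92
= 395.92 mOsm/kg

395.9 mOsm/kg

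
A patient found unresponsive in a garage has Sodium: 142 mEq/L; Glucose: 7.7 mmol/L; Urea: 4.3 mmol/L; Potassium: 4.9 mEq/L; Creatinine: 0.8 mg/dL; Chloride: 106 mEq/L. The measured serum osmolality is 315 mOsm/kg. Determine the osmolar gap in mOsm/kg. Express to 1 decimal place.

19.0 mOsm/kg

Calculated osmolality = 2·Na + glucose + urea
= 2·142 + 7.7 + 4.3
= 284 + 7.70 + 4.30
= 296 mOsm/kg ≈ 296.0 mOsm/kg
Osmolar gap = measured − calculated = 315 − 296.0 = 19.0 mOsm/kg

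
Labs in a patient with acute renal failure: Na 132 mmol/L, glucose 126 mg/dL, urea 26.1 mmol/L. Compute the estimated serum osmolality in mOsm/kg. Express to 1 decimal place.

297.1 mOsm/kg

Calculated osmolality = 2·Na + glucose/18 + urea
= 2·132 + 126/18 + 26.1
= 264 + 7 + 26.10
= 297.1 mOsm/kg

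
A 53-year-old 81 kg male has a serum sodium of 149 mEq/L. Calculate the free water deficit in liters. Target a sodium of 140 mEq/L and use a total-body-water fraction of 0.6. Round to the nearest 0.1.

TBW = 0.6 · 81 = 48.6 L
Free water deficit = TBW · (Na/140 − 1)
= 48.6 · (149/140 − 1)
= 48.6 · 0.0643
= 3.12 L

3.1 L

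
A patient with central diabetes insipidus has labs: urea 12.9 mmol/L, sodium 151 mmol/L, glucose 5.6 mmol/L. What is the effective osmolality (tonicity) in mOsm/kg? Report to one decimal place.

307.6 mOsm/kg

Effective osmolality excludes urea (freely permeant across cell membranes):
2·Na + glucose
= 2·151 + 5.6
= 302 + 5.6
= 307.6 mOsm/kg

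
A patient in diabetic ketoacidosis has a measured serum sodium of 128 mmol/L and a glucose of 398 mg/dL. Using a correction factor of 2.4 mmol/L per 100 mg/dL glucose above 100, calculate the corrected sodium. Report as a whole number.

Corrected Na = measured Na + 2.4 · (glucose − 100)/100
= 128 + 2.4 · (398 − 100)/100
= 128 + 7.2
= 135.2 mmol/L

135 mmol/L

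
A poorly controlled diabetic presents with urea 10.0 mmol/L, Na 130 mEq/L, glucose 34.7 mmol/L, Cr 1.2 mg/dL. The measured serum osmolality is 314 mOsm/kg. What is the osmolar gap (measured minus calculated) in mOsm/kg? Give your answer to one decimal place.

9.3 mOsm/kg

Calculated osmolality = 2·Na + glucose + urea
= 2·130 + 34.7 + 10
= 260 + 34.70 + 10
= 304.7 mOsm/kg ≈ 304.7 mOsm/kg
Osmolar gap = measured − calculated = 314 − 304.7 = 9.3 mOsm/kg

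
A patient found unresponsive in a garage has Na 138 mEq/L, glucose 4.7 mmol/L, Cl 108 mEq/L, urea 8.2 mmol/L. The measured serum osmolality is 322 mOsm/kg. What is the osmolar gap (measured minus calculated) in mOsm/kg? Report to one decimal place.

Calculated osmolality = 2·Na + glucose + urea
= 2·138 + 4.7 + 8.2
= 276 + 4.70 + 8.20
= 288.9 mOsm/kg ≈ 288.9 mOsm/kg
Osmolar gap = measured − calculated = 322 − 288.9 = 33.1 mOsm/kg

33.1 mOsm/kg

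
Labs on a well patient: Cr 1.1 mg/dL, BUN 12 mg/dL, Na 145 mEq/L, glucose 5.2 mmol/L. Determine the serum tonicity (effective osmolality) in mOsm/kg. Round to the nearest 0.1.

295.2 mOsm/kg

Effective osmolality excludes urea (freely permeant across cell membranes):
2·Na + glucose
= 2·145 + 5.2
= 290 + 5.2
= 295.2 mOsm/kg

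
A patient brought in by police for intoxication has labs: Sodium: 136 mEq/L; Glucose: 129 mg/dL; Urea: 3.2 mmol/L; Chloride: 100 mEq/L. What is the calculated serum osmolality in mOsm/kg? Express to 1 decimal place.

Calculated osmolality = 2·Na + glucose/18 + urea
= 2·136 + 129/18 + 3.2
= 272 + 7.17 + 3.20
= 282.37 mOsm/kg

282.4 mOsm/kg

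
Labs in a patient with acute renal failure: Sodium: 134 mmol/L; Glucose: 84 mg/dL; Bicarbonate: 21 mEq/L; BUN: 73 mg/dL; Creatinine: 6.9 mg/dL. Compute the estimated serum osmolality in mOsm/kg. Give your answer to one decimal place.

298.7 mOsm/kg

Calculated osmolality = 2·Na + glucose/18 + BUN/2.8
= 2·134 + 84/18 + 73/2.8
= 268 + 4.67 + 26.07
= 298.74 mOsm/kg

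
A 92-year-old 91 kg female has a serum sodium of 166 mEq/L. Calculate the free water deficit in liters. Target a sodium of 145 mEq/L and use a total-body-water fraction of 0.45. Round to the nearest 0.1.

TBW = 0.45 · 91 = 40.95 L
Free water deficit = TBW · (Na/145 − 1)
= 40.95 · (166/145 − 1)
= 40.95 · 0.1448
= 5.93 L

5.9 L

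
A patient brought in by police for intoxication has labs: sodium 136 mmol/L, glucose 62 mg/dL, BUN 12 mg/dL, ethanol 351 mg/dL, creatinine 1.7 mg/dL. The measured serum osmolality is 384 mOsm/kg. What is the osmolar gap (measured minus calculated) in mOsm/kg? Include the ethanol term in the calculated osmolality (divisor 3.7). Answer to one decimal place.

Calculated osmolality = 2·Na + glucose/18 + BUN/2.8 + ethanol/3.7
= 2·136 + 62/18 + 12/2.8 + 351/3.7
= 272 + 3.44 + 4.29 + 94.86
= 374.59 mOsm/kg ≈ 374.6 mOsm/kg
Osmolar gap = measured − calculated = 384 − 374.6 = 9.4 mOsm/kg

9.4 mOsm/kg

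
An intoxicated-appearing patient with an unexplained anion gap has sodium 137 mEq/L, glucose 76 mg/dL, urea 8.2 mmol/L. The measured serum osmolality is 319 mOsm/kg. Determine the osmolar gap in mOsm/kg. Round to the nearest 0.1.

32.6 mOsm/kg

Calculated osmolality = 2·Na + glucose/18 + urea
= 2·137 + 76/18 + 8.2
= 274 + 4.22 + 8.20
= 286.42 mOsm/kg ≈ 286.4 mOsm/kg
Osmolar gap = measured − calculated = 319 − 286.4 = 32.6 mOsm/kg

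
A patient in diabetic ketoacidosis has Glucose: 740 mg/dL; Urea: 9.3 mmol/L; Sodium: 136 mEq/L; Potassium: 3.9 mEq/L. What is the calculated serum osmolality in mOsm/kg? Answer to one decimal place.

Calculated osmolality = 2·Na + glucose/18 + urea
= 2·136 + 740/18 + 9.3
= 272 + 41.11 + 9.30
= 322.41 mOsm/kg

322.4 mOsm/kg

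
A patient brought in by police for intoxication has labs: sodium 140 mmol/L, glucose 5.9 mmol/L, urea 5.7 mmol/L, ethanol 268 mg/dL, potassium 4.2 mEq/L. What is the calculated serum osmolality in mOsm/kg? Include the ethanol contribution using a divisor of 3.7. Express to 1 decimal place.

364.0 mOsm/kg

Calculated osmolality = 2·Na + glucose + urea + ethanol/3.7
= 2·140 + 5.9 + 5.7 + 268/3.7
= 280 + 5.90 + 5.70 + 72.43
= 364.03 mOsm/kg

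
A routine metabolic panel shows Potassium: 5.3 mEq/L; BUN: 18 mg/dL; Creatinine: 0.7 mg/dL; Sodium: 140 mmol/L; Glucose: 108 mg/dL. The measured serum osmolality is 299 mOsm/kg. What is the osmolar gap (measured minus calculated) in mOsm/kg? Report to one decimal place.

Calculated osmolality = 2·Na + glucose/18 + BUN/2.8
= 2·140 + 108/18 + 18/2.8
= 280 + 6 + 6.43
= 292.43 mOsm/kg ≈ 292.4 mOsm/kg
Osmolar gap = measured − calculated = 299 − 292.4 = 6.6 mOsm/kg

6.6 mOsm/kg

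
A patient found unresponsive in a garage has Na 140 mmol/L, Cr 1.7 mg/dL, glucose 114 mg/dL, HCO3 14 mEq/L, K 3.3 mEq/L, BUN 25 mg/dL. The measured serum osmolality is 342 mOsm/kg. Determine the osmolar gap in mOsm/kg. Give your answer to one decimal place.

Calculated osmolality = 2·Na + glucose/18 + BUN/2.8
= 2·140 + 114/18 + 25/2.8
= 280 + 6.33 + 8.93
= 295.26 mOsm/kg ≈ 295.3 mOsm/kg
Osmolar gap = measured − calculated = 342 − 295.3 = 46.7 mOsm/kg

46.7 mOsm/kg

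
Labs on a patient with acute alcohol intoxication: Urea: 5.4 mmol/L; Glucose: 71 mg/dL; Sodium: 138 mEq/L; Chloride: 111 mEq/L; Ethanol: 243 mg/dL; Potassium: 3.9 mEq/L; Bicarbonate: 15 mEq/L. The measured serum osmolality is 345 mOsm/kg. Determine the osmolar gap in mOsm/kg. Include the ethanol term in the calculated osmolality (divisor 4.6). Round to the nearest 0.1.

Calculated osmolality = 2·Na + glucose/18 + urea + ethanol/4.6
= 2·138 + 71/18 + 5.4 + 243/4.6
= 276 + 3.94 + 5.40 + 52.83
= 338.17 mOsm/kg ≈ 338.2 mOsm/kg
Osmolar gap = measured − calculated = 345 − 338.2 = 6.8 mOsm/kg

6.8 mOsm/kg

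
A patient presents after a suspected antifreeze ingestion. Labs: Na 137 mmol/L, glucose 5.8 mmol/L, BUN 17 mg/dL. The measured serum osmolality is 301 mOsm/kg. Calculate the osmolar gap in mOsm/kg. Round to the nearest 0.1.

Calculated osmolality = 2·Na + glucose + BUN/2.8
= 2·137 + 5.8 + 17/2.8
= 274 + 5.80 + 6.07
= 285.87 mOsm/kg ≈ 285.9 mOsm/kg
Osmolar gap = measured − calculated = 301 − 285.9 = 15.1 mOsm/kg

15.1 mOsm/kg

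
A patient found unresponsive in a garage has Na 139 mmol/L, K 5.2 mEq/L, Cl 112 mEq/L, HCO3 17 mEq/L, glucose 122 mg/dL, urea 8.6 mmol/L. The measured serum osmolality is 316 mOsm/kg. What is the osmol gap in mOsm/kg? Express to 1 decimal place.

Calculated osmolality = 2·Na + glucose/18 + urea
= 2·139 + 122/18 + 8.6
= 278 + 6.78 + 8.60
= 293.38 mOsm/kg ≈ 293.4 mOsm/kg
Osmolar gap = measured − calculated = 316 − 293.4 = 22.6 mOsm/kg

22.6 mOsm/kg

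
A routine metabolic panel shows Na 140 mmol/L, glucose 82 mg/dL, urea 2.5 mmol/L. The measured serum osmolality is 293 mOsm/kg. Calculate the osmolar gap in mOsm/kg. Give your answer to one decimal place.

5.9 mOsm/kg

Calculated osmolality = 2·Na + glucose/18 + urea
= 2·140 + 82/18 + 2.5
= 280 + 4.56 + 2.50
= 287.06 mOsm/kg ≈ 287.1 mOsm/kg
Osmolar gap = measured − calculated = 293 − 287.1 = 5.9 mOsm/kg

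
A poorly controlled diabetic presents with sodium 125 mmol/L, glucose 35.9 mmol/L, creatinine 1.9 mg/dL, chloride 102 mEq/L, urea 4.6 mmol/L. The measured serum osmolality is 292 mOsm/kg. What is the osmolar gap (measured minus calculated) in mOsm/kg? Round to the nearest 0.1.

1.5 mOsm/kg

Calculated osmolality = 2·Na + glucose + urea
= 2·125 + 35.9 + 4.6
= 250 + 35.90 + 4.60
= 290.5 mOsm/kg ≈ 290.5 mOsm/kg
Osmolar gap = measured − calculated = 292 − 290.5 = 1.5 mOsm/kg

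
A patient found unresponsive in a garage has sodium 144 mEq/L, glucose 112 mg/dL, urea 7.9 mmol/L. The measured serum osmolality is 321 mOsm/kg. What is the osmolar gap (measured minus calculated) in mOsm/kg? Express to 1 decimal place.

Calculated osmolality = 2·Na + glucose/18 + urea
= 2·144 + 112/18 + 7.9
= 288 + 6.22 + 7.90
= 302.12 mOsm/kg ≈ 302.1 mOsm/kg
Osmolar gap = measured − calculated = 321 − 302.1 = 18.9 mOsm/kg

18.9 mOsm/kg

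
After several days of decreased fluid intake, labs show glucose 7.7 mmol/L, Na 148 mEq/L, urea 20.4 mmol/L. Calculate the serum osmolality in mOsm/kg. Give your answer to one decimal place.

324.1 mOsm/kg

Calculated osmolality = 2·Na + glucose + urea
= 2·148 + 7.7 + 20.4
= 296 + 7.70 + 20.40
= 324.1 mOsm/kg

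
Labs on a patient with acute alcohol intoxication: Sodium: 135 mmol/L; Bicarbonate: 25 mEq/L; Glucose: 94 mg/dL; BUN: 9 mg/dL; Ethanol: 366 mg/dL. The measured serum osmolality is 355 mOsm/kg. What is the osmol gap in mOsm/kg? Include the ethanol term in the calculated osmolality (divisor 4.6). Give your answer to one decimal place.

-3.0 mOsm/kg

Calculated osmolality = 2·Na + glucose/18 + BUN/2.8 + ethanol/4.6
= 2·135 + 94/18 + 9/2.8 + 366/4.6
= 270 + 5.22 + 3.21 + 79.57
= 358 mOsm/kg ≈ 358.0 mOsm/kg
Osmolar gap = measured − calculated = 355 − 358.0 = -3.0 mOsm/kg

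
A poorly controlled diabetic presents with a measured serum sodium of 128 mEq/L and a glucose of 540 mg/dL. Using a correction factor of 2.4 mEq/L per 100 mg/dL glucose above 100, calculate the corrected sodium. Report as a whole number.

Corrected Na = measured Na + 2.4 · (glucose − 100)/100
= 128 + 2.4 · (540 − 100)/100
= 128 + 10.6
= 138.6 mEq/L

139 mEq/L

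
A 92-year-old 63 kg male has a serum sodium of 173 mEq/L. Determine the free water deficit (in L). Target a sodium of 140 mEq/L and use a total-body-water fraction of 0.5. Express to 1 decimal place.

TBW = 0.5 · 63 = 31.5 L
Free water deficit = TBW · (Na/140 − 1)
= 31.5 · (173/140 − 1)
= 31.5 · 0.2357
= 7.42 L

7.4 L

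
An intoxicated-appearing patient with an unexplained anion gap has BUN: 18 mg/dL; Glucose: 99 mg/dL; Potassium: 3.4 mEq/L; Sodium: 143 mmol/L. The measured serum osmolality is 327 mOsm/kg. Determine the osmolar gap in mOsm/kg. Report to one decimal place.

29.1 mOsm/kg

Calculated osmolality = 2·Na + glucose/18 + BUN/2.8
= 2·143 + 99/18 + 18/2.8
= 286 + 5.50 + 6.43
= 297.93 mOsm/kg ≈ 297.9 mOsm/kg
Osmolar gap = measured − calculated = 327 − 297.9 = 29.1 mOsm/kg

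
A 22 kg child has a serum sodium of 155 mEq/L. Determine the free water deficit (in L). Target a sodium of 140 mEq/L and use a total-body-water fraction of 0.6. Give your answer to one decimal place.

TBW = 0.6 · 22 = 13.2 L
Free water deficit = TBW · (Na/140 − 1)
= 13.2 · (155/140 − 1)
= 13.2 · 0.1071
= 1.41 L

1.4 L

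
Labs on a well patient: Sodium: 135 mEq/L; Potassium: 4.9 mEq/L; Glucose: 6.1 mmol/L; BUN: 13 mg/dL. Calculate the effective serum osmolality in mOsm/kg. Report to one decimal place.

276.1 mOsm/kg

Effective osmolality excludes urea (freely permeant across cell membranes):
2·Na + glucose
= 2·135 + 6.1
= 270 + 6.1
= 276.1 mOsm/kg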